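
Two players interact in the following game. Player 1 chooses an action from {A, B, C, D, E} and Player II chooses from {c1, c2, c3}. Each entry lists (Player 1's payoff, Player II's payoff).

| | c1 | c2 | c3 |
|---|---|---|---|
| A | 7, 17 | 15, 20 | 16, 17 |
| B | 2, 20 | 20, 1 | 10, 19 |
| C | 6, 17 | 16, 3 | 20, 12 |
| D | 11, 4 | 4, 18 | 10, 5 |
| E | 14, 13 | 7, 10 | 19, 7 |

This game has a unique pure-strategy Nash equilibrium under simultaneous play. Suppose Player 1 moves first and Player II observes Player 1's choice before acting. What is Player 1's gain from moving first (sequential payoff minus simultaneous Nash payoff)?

Work backward from Player II's decision.
- A: Player II compares 17, 20, 17 and picks c2; Player 1 would get 15.
- B: Player II compares 20, 1, 19 and picks c1; Player 1 would get 2.
- C: Player II compares 17, 3, 12 and picks c1; Player 1 would get 6.
- D: Player II compares 4, 18, 5 and picks c2; Player 1 would get 4.
- E: Player II compares 13, 10, 7 and picks c1; Player 1 would get 14.
Maximizing over 15, 2, 6, 4, 14, Player 1 chooses A. Subgame-perfect outcome: (A, c2) with payoffs (15, 20).
Under simultaneous play:
Player 1's best replies: c1→E; c2→B; c3→C.
Player II's best replies: A→c2; B→c1; C→c1; D→c2; E→c1.
Only (E, c1) has each player best-responding; Nash payoffs (14, 13).
Player 1's commitment gain: 15 − 14 = 1.

1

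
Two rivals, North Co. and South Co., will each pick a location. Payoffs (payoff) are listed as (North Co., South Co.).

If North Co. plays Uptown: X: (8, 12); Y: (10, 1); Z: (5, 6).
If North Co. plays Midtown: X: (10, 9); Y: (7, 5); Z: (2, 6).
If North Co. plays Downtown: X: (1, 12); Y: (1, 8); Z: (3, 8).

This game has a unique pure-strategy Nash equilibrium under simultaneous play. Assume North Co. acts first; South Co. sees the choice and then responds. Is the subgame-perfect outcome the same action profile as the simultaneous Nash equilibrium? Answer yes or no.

South Co. best-responds to each possible North Co. move:
- Uptown: South Co. compares 12, 1, 6 and picks X; North Co. would get 8.
- Midtown: South Co. compares 9, 5, 6 and picks X; North Co. would get 10.
- Downtown: South Co. compares 12, 8, 8 and picks X; North Co. would get 1.
Among 8, 10, 1, the best is 10 at Midtown. Subgame-perfect outcome: (Midtown, X) with payoffs (10, 9).
For the simultaneous game, intersect best replies.
North Co.'s best replies: X→Midtown; Y→Uptown; Z→Uptown.
South Co.'s best replies: Uptown→X; Midtown→X; Downtown→X.
Only (Midtown, X) has each player best-responding; Nash payoffs (10, 9).
Sequential outcome (Midtown, X) coincides with the Nash profile (Midtown, X).

yes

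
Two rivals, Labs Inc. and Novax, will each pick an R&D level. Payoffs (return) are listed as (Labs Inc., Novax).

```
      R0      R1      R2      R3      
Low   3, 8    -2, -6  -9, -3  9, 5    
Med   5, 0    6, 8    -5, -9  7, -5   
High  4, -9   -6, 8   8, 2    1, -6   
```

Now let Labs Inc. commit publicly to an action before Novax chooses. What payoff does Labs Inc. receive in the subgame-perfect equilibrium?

6

Novax best-responds to each possible Labs Inc. move:
- Low: BR = R0, leader payoff 3.
- Med: BR = R1, leader payoff 6.
- High: BR = R1, leader payoff -6.
Labs Inc.'s induced payoffs are 3, 6, -6, so Labs Inc. commits to Med. Subgame-perfect outcome: (Med, R1) with payoffs (6, 8).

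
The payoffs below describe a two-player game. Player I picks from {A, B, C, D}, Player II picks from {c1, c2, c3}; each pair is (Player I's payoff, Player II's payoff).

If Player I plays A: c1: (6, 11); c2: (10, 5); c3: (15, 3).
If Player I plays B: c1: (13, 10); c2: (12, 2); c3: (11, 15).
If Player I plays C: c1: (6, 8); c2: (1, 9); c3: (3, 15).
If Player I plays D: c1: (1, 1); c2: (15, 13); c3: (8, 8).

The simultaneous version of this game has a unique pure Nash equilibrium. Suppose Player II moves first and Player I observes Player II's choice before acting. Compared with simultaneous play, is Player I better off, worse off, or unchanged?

Work backward from Player I's decision.
- c1: Player I compares 6, 13, 6, 1 and picks B; Player II would get 10.
- c2: Player I compares 10, 12, 1, 15 and picks D; Player II would get 13.
- c3: Player I compares 15, 11, 3, 8 and picks A; Player II would get 3.
Maximizing over 10, 13, 3, Player II chooses c2. Subgame-perfect outcome: (D, c2) with payoffs (15, 13).
Now find the simultaneous Nash equilibrium.
Player I's best replies: c1→B; c2→D; c3→A.
Player II's best replies: A→c1; B→c3; C→c3; D→c2.
Only (D, c2) has each player best-responding; Nash payoffs (15, 13).
Player I earns 15 sequentially versus 15 at the Nash outcome: unchanged.

unchanged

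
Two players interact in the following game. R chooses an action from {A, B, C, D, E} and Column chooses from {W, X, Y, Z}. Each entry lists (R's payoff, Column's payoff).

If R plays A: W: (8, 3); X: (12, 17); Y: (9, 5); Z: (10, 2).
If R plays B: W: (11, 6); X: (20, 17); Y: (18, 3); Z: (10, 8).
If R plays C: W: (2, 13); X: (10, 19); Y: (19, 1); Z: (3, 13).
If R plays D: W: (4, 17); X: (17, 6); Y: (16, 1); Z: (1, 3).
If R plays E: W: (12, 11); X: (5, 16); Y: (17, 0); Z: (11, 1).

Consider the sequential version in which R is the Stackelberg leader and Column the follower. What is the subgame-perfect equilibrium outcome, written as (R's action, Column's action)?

Solve by backward induction (R leads).
- A: BR = X, leader payoff 12.
- B: BR = X, leader payoff 20.
- C: BR = X, leader payoff 10.
- D: BR = W, leader payoff 4.
- E: BR = X, leader payoff 5.
Maximizing over 12, 20, 10, 4, 5, R chooses B. Subgame-perfect outcome: (B, X) with payoffs (20, 17).

(B, X)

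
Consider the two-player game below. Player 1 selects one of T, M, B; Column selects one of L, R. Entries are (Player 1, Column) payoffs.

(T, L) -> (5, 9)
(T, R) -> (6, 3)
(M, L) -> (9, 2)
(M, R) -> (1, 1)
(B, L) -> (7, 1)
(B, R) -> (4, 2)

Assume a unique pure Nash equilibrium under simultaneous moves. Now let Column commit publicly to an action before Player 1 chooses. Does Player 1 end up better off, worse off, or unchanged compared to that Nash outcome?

worse off

Solve by backward induction (Column leads).
- L: BR = M, leader payoff 2.
- R: BR = T, leader payoff 3.
Column's induced payoffs are 2, 3, so Column commits to R. Subgame-perfect outcome: (T, R) with payoffs (6, 3).
Under simultaneous play:
Player 1's best replies: L→M; R→T.
Column's best replies: T→L; M→L; B→R.
The unique mutual best reply is (M, L), giving (9, 2).
Player 1 earns 6 sequentially versus 9 at the Nash outcome: worse off.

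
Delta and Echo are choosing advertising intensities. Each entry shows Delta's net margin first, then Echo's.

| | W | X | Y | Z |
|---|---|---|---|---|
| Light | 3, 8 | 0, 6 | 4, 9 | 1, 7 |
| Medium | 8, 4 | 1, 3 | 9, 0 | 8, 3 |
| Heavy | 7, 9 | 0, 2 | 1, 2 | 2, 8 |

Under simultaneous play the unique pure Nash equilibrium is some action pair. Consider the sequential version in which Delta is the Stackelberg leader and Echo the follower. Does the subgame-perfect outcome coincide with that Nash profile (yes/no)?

Solve by backward induction (Delta leads).
- Light → Echo plays Y (best of 8, 6, 9, 7); Delta gets 4.
- Medium → Echo plays W (best of 4, 3, 0, 3); Delta gets 8.
- Heavy → Echo plays W (best of 9, 2, 2, 8); Delta gets 7.
Among 4, 8, 7, the best is 8 at Medium. Subgame-perfect outcome: (Medium, W) with payoffs (8, 4).
Under simultaneous play:
Delta's best replies: W→Medium; X→Medium; Y→Medium; Z→Medium.
Echo's best replies: Light→Y; Medium→W; Heavy→W.
The unique mutual best reply is (Medium, W), giving (8, 4).
Sequential outcome (Medium, W) coincides with the Nash profile (Medium, W).

yes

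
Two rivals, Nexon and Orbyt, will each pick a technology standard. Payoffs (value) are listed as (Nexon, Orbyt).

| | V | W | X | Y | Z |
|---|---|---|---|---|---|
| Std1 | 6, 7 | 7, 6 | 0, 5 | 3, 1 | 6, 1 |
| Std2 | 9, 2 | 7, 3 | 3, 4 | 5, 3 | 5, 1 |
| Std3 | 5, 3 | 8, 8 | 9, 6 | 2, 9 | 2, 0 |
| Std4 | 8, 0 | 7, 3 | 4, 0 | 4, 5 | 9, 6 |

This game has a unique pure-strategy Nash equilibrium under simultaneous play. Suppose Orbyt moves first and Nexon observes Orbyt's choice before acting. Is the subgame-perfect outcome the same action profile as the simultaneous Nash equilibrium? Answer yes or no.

Backward induction with Orbyt moving first.
- V → Nexon plays Std2 (best of 6, 9, 5, 8); Orbyt gets 2.
- W → Nexon plays Std3 (best of 7, 7, 8, 7); Orbyt gets 8.
- X → Nexon plays Std3 (best of 0, 3, 9, 4); Orbyt gets 6.
- Y → Nexon plays Std2 (best of 3, 5, 2, 4); Orbyt gets 3.
- Z → Nexon plays Std4 (best of 6, 5, 2, 9); Orbyt gets 6.
Orbyt's induced payoffs are 2, 8, 6, 3, 6, so Orbyt commits to W. Subgame-perfect outcome: (Std3, W) with payoffs (8, 8).
Under simultaneous play:
Nexon's best replies: V→Std2; W→Std3; X→Std3; Y→Std2; Z→Std4.
Orbyt's best replies: Std1→V; Std2→X; Std3→Y; Std4→Z.
Only (Std4, Z) has each player best-responding; Nash payoffs (9, 6).
Sequential outcome (Std3, W) differs from the Nash profile (Std4, Z).

no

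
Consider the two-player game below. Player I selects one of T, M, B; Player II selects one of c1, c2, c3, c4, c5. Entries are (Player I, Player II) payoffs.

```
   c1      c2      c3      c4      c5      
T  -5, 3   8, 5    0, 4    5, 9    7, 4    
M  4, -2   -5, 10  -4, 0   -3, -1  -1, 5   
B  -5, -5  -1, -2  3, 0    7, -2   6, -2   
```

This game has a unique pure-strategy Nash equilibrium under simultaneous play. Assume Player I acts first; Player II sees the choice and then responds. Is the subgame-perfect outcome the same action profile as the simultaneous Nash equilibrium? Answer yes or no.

Backward induction with Player I moving first.
- T: BR = c4, leader payoff 5.
- M: BR = c2, leader payoff -5.
- B: BR = c3, leader payoff 3.
Among 5, -5, 3, the best is 5 at T. Subgame-perfect outcome: (T, c4) with payoffs (5, 9).
For the simultaneous game, intersect best replies.
Player I's best replies: c1→M; c2→T; c3→B; c4→B; c5→T.
Player II's best replies: T→c4; M→c2; B→c3.
Only (B, c3) has each player best-responding; Nash payoffs (3, 0).
Sequential outcome (T, c4) differs from the Nash profile (B, c3).

no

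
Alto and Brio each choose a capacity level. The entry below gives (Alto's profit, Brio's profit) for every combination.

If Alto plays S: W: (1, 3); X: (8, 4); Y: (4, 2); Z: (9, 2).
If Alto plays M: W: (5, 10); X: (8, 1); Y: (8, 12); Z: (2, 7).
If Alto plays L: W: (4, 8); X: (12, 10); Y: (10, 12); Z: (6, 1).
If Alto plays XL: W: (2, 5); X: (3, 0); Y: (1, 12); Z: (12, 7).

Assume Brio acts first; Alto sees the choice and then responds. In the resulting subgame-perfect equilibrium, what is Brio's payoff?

12

Work backward from Alto's decision.
- W: Alto compares 1, 5, 4, 2 and picks M; Brio would get 10.
- X: Alto compares 8, 8, 12, 3 and picks L; Brio would get 10.
- Y: Alto compares 4, 8, 10, 1 and picks L; Brio would get 12.
- Z: Alto compares 9, 2, 6, 12 and picks XL; Brio would get 7.
Among 10, 10, 12, 7, the best is 12 at Y. Subgame-perfect outcome: (L, Y) with payoffs (10, 12).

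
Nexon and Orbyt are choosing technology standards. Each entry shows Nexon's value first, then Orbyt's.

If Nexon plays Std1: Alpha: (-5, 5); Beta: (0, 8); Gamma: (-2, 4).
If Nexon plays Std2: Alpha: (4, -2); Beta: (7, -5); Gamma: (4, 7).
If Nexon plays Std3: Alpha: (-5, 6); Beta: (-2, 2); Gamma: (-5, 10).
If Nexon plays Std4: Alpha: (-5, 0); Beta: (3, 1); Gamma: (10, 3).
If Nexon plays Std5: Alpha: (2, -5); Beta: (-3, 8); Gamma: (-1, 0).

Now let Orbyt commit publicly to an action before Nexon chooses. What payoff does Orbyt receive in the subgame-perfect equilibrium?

3

Work backward from Nexon's decision.
- Alpha → Nexon plays Std2 (best of -5, 4, -5, -5, 2); Orbyt gets -2.
- Beta → Nexon plays Std2 (best of 0, 7, -2, 3, -3); Orbyt gets -5.
- Gamma → Nexon plays Std4 (best of -2, 4, -5, 10, -1); Orbyt gets 3.
Orbyt's induced payoffs are -2, -5, 3, so Orbyt commits to Gamma. Subgame-perfect outcome: (Std4, Gamma) with payoffs (10, 3).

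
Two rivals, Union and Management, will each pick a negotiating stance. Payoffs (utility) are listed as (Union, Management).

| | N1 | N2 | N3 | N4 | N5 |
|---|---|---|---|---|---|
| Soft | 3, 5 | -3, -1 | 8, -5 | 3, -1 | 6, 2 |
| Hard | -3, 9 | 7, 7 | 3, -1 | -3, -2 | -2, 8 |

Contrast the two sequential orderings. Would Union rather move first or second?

If Union leads: Management's best replies are Soft→N1, Hard→N1; Union's induced payoffs 3, -3; outcome (Soft, N1), payoffs (3, 5).
If Management leads: Union's best replies are N1→Soft, N2→Hard, N3→Soft, N4→Soft, N5→Soft; Management's induced payoffs 5, 7, -5, -1, 2; outcome (Hard, N2), payoffs (7, 7).
Union gets 3 moving first and 7 moving second, so Union prefers to move second.

second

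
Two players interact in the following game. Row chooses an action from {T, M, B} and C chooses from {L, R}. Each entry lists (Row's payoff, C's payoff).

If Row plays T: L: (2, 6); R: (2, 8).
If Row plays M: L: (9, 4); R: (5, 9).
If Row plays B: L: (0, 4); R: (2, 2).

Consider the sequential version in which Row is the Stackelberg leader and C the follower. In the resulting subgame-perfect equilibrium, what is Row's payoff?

C best-responds to each possible Row move:
- T → C plays R (best of 6, 8); Row gets 2.
- M → C plays R (best of 4, 9); Row gets 5.
- B → C plays L (best of 4, 2); Row gets 0.
Among 2, 5, 0, the best is 5 at M. Subgame-perfect outcome: (M, R) with payoffs (5, 9).

5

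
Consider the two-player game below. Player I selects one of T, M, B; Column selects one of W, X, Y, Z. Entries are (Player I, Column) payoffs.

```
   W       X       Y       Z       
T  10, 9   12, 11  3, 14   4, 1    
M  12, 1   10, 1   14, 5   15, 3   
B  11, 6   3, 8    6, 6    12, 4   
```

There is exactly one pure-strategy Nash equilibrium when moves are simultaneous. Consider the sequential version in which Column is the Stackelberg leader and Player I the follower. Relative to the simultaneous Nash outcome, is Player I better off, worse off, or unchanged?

Player I best-responds to each possible Column move:
- W: Player I compares 10, 12, 11 and picks M; Column would get 1.
- X: Player I compares 12, 10, 3 and picks T; Column would get 11.
- Y: Player I compares 3, 14, 6 and picks M; Column would get 5.
- Z: Player I compares 4, 15, 12 and picks M; Column would get 3.
Among 1, 11, 5, 3, the best is 11 at X. Subgame-perfect outcome: (T, X) with payoffs (12, 11).
Now find the simultaneous Nash equilibrium.
Player I's best replies: W→M; X→T; Y→M; Z→M.
Column's best replies: T→Y; M→Y; B→X.
Only (M, Y) has each player best-responding; Nash payoffs (14, 5).
Player I earns 12 sequentially versus 14 at the Nash outcome: worse off.

worse off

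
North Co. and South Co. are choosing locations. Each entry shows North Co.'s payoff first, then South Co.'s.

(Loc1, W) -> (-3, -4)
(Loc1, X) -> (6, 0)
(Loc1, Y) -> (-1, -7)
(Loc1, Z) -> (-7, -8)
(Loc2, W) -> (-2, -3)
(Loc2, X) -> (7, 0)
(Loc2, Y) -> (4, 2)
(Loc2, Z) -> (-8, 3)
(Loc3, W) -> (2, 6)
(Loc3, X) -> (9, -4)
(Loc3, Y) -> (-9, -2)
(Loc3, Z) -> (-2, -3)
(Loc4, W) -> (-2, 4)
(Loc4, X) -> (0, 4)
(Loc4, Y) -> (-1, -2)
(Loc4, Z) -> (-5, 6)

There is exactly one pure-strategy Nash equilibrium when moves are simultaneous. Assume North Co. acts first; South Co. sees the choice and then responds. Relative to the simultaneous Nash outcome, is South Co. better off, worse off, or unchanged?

worse off

South Co. best-responds to each possible North Co. move:
- Loc1: South Co. compares -4, 0, -7, -8 and picks X; North Co. would get 6.
- Loc2: South Co. compares -3, 0, 2, 3 and picks Z; North Co. would get -8.
- Loc3: South Co. compares 6, -4, -2, -3 and picks W; North Co. would get 2.
- Loc4: South Co. compares 4, 4, -2, 6 and picks Z; North Co. would get -5.
Maximizing over 6, -8, 2, -5, North Co. chooses Loc1. Subgame-perfect outcome: (Loc1, X) with payoffs (6, 0).
Under simultaneous play:
North Co.'s best replies: W→Loc3; X→Loc3; Y→Loc2; Z→Loc3.
South Co.'s best replies: Loc1→X; Loc2→Z; Loc3→W; Loc4→Z.
The unique mutual best reply is (Loc3, W), giving (2, 6).
South Co. earns 0 sequentially versus 6 at the Nash outcome: worse off.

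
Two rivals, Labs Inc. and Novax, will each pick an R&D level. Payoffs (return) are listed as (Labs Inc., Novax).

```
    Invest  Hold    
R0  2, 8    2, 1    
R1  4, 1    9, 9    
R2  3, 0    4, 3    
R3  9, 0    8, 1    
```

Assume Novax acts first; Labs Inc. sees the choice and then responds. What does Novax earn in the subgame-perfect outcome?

Backward induction with Novax moving first.
- Invest: BR = R3, leader payoff 0.
- Hold: BR = R1, leader payoff 9.
Among 0, 9, the best is 9 at Hold. Subgame-perfect outcome: (R1, Hold) with payoffs (9, 9).

9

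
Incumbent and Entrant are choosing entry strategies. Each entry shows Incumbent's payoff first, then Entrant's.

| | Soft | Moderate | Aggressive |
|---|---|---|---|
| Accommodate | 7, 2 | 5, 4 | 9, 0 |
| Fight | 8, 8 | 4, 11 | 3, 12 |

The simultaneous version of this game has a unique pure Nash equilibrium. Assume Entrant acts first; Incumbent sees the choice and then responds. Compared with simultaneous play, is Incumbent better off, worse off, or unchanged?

better off

Backward induction with Entrant moving first.
- Soft → Incumbent plays Fight (best of 7, 8); Entrant gets 8.
- Moderate → Incumbent plays Accommodate (best of 5, 4); Entrant gets 4.
- Aggressive → Incumbent plays Accommodate (best of 9, 3); Entrant gets 0.
Among 8, 4, 0, the best is 8 at Soft. Subgame-perfect outcome: (Fight, Soft) with payoffs (8, 8).
For the simultaneous game, intersect best replies.
Incumbent's best replies: Soft→Fight; Moderate→Accommodate; Aggressive→Accommodate.
Entrant's best replies: Accommodate→Moderate; Fight→Aggressive.
Only (Accommodate, Moderate) has each player best-responding; Nash payoffs (5, 4).
Incumbent earns 8 sequentially versus 5 at the Nash outcome: better off.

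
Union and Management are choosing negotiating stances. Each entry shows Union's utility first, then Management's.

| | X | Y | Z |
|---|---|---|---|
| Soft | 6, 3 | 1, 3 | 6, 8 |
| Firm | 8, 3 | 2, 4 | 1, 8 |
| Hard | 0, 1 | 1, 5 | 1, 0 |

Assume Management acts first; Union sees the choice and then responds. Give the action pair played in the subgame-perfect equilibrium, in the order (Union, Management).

Backward induction with Management moving first.
- X → Union plays Firm (best of 6, 8, 0); Management gets 3.
- Y → Union plays Firm (best of 1, 2, 1); Management gets 4.
- Z → Union plays Soft (best of 6, 1, 1); Management gets 8.
Management's induced payoffs are 3, 4, 8, so Management commits to Z. Subgame-perfect outcome: (Soft, Z) with payoffs (6, 8).

(Soft, Z)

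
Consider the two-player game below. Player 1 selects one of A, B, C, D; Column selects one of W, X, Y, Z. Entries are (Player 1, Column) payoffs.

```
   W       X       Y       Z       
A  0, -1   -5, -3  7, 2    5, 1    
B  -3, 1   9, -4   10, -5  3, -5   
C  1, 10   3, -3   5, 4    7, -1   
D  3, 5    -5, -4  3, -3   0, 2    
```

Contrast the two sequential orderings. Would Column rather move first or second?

first

If Player 1 leads: Column's best replies are A→Y, B→W, C→W, D→W; Player 1's induced payoffs 7, -3, 1, 3; outcome (A, Y), payoffs (7, 2).
If Column leads: Player 1's best replies are W→D, X→B, Y→B, Z→C; Column's induced payoffs 5, -4, -5, -1; outcome (D, W), payoffs (3, 5).
Column gets 5 moving first and 2 moving second, so Column prefers to move first.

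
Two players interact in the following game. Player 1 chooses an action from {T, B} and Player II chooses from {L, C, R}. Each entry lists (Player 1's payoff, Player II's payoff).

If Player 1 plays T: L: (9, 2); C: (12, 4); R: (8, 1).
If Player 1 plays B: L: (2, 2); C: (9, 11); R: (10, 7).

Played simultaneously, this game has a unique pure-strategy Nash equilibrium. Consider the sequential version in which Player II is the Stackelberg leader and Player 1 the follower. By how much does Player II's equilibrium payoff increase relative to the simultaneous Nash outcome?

Solve by backward induction (Player II leads).
- L → Player 1 plays T (best of 9, 2); Player II gets 2.
- C → Player 1 plays T (best of 12, 9); Player II gets 4.
- R → Player 1 plays B (best of 8, 10); Player II gets 7.
Player II's induced payoffs are 2, 4, 7, so Player II commits to R. Subgame-perfect outcome: (B, R) with payoffs (10, 7).
Under simultaneous play:
Player 1's best replies: L→T; C→T; R→B.
Player II's best replies: T→C; B→C.
The unique mutual best reply is (T, C), giving (12, 4).
Player II's commitment gain: 7 − 4 = 3.

3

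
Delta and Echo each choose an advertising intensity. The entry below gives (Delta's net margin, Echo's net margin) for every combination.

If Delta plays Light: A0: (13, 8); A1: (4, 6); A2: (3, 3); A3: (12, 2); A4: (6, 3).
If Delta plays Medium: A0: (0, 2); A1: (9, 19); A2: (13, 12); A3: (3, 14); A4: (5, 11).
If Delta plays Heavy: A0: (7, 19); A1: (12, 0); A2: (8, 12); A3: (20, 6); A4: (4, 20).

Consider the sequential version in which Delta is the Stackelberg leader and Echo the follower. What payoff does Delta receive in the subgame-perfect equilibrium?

13

Work backward from Echo's decision.
- Light: BR = A0, leader payoff 13.
- Medium: BR = A1, leader payoff 9.
- Heavy: BR = A4, leader payoff 4.
Maximizing over 13, 9, 4, Delta chooses Light. Subgame-perfect outcome: (Light, A0) with payoffs (13, 8).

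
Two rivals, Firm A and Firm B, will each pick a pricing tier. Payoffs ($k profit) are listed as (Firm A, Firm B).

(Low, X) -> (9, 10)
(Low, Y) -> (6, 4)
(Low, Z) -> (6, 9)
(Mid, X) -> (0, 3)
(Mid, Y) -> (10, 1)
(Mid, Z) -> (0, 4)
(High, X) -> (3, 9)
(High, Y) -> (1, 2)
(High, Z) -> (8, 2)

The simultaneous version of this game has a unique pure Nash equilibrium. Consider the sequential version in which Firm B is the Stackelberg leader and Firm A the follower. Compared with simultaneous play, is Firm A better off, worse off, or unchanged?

Firm A best-responds to each possible Firm B move:
- X: BR = Low, leader payoff 10.
- Y: BR = Mid, leader payoff 1.
- Z: BR = High, leader payoff 2.
Maximizing over 10, 1, 2, Firm B chooses X. Subgame-perfect outcome: (Low, X) with payoffs (9, 10).
Now find the simultaneous Nash equilibrium.
Firm A's best replies: X→Low; Y→Mid; Z→High.
Firm B's best replies: Low→X; Mid→Z; High→X.
The unique mutual best reply is (Low, X), giving (9, 10).
Firm A earns 9 sequentially versus 9 at the Nash outcome: unchanged.

unchanged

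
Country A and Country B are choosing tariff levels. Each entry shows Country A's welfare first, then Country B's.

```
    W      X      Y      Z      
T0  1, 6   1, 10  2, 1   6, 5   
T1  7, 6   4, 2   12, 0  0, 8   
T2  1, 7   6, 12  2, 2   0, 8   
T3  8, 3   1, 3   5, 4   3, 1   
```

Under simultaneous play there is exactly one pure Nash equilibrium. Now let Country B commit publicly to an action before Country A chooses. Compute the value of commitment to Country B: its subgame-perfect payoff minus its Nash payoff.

0

Solve by backward induction (Country B leads).
- W: Country A compares 1, 7, 1, 8 and picks T3; Country B would get 3.
- X: Country A compares 1, 4, 6, 1 and picks T2; Country B would get 12.
- Y: Country A compares 2, 12, 2, 5 and picks T1; Country B would get 0.
- Z: Country A compares 6, 0, 0, 3 and picks T0; Country B would get 5.
Maximizing over 3, 12, 0, 5, Country B chooses X. Subgame-perfect outcome: (T2, X) with payoffs (6, 12).
Now find the simultaneous Nash equilibrium.
Country A's best replies: W→T3; X→T2; Y→T1; Z→T0.
Country B's best replies: T0→X; T1→Z; T2→X; T3→Y.
The unique mutual best reply is (T2, X), giving (6, 12).
Country B's commitment gain: 12 − 12 = 0.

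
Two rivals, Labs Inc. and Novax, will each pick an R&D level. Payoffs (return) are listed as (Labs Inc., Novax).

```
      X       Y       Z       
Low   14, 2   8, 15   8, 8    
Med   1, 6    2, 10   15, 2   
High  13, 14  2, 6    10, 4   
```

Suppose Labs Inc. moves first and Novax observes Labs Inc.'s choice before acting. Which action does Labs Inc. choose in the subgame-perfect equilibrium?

High

Novax best-responds to each possible Labs Inc. move:
- Low: Novax compares 2, 15, 8 and picks Y; Labs Inc. would get 8.
- Med: Novax compares 6, 10, 2 and picks Y; Labs Inc. would get 2.
- High: Novax compares 14, 6, 4 and picks X; Labs Inc. would get 13.
Labs Inc.'s induced payoffs are 8, 2, 13, so Labs Inc. commits to High. Subgame-perfect outcome: (High, X) with payoffs (13, 14).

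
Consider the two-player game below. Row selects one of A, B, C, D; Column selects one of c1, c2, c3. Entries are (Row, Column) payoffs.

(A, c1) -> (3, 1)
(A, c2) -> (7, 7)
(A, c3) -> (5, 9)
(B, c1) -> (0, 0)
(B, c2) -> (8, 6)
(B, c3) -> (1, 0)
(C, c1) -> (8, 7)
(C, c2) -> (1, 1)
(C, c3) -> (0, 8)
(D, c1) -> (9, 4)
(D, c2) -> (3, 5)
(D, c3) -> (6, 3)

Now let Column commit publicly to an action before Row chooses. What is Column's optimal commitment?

c2

Row best-responds to each possible Column move:
- c1: BR = D, leader payoff 4.
- c2: BR = B, leader payoff 6.
- c3: BR = D, leader payoff 3.
Among 4, 6, 3, the best is 6 at c2. Subgame-perfect outcome: (B, c2) with payoffs (8, 6).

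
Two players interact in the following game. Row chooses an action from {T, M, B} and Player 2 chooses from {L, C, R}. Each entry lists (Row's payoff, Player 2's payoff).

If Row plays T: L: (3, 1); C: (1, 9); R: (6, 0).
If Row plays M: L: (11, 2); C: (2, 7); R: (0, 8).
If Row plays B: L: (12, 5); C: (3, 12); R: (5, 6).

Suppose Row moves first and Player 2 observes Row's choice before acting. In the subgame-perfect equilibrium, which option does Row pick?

B

Solve by backward induction (Row leads).
- T → Player 2 plays C (best of 1, 9, 0); Row gets 1.
- M → Player 2 plays R (best of 2, 7, 8); Row gets 0.
- B → Player 2 plays C (best of 5, 12, 6); Row gets 3.
Maximizing over 1, 0, 3, Row chooses B. Subgame-perfect outcome: (B, C) with payoffs (3, 12).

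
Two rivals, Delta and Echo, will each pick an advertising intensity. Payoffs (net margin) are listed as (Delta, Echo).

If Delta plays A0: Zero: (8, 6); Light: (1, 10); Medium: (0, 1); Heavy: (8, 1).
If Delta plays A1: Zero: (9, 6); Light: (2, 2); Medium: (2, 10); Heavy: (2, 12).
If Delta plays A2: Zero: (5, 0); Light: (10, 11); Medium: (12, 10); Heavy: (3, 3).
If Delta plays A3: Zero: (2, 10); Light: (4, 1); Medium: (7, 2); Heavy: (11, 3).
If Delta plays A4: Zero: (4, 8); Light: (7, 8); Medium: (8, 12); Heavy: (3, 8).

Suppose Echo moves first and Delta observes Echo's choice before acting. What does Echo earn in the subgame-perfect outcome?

Backward induction with Echo moving first.
- Zero: BR = A1, leader payoff 6.
- Light: BR = A2, leader payoff 11.
- Medium: BR = A2, leader payoff 10.
- Heavy: BR = A3, leader payoff 3.
Echo's induced payoffs are 6, 11, 10, 3, so Echo commits to Light. Subgame-perfect outcome: (A2, Light) with payoffs (10, 11).

11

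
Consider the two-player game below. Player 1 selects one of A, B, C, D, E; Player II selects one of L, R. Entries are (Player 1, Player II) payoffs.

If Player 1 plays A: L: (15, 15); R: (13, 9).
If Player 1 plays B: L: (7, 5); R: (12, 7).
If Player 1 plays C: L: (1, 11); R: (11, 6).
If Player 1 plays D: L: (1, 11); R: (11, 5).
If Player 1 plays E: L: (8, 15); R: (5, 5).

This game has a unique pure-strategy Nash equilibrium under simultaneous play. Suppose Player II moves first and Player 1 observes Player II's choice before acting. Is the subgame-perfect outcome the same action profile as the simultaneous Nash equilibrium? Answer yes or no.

Work backward from Player 1's decision.
- L: Player 1 compares 15, 7, 1, 1, 8 and picks A; Player II would get 15.
- R: Player 1 compares 13, 12, 11, 11, 5 and picks A; Player II would get 9.
Among 15, 9, the best is 15 at L. Subgame-perfect outcome: (A, L) with payoffs (15, 15).
Under simultaneous play:
Player 1's best replies: L→A; R→A.
Player II's best replies: A→L; B→R; C→L; D→L; E→L.
Only (A, L) has each player best-responding; Nash payoffs (15, 15).
Sequential outcome (A, L) coincides with the Nash profile (A, L).

yes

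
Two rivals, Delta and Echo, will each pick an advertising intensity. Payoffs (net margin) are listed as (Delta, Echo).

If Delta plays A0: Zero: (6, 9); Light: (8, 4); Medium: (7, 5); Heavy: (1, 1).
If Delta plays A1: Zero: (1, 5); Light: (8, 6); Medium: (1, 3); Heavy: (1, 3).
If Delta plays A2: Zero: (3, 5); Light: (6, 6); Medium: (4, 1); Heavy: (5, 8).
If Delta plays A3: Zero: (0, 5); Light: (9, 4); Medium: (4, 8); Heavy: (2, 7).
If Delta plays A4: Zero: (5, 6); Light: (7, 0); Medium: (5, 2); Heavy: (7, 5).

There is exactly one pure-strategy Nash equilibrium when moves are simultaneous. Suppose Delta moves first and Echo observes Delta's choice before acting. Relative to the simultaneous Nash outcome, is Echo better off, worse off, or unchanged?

Work backward from Echo's decision.
- A0: Echo compares 9, 4, 5, 1 and picks Zero; Delta would get 6.
- A1: Echo compares 5, 6, 3, 3 and picks Light; Delta would get 8.
- A2: Echo compares 5, 6, 1, 8 and picks Heavy; Delta would get 5.
- A3: Echo compares 5, 4, 8, 7 and picks Medium; Delta would get 4.
- A4: Echo compares 6, 0, 2, 5 and picks Zero; Delta would get 5.
Among 6, 8, 5, 4, 5, the best is 8 at A1. Subgame-perfect outcome: (A1, Light) with payoffs (8, 6).
Now find the simultaneous Nash equilibrium.
Delta's best replies: Zero→A0; Light→A3; Medium→A0; Heavy→A4.
Echo's best replies: A0→Zero; A1→Light; A2→Heavy; A3→Medium; A4→Zero.
The unique mutual best reply is (A0, Zero), giving (6, 9).
Echo earns 6 sequentially versus 9 at the Nash outcome: worse off.

worse off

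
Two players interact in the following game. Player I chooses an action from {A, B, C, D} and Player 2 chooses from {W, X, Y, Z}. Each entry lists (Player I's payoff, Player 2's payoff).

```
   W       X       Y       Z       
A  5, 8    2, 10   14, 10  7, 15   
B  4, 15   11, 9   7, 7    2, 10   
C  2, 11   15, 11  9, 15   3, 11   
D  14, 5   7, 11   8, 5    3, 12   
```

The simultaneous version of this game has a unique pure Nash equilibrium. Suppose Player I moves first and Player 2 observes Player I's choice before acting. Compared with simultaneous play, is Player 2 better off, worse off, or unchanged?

unchanged

Player 2 best-responds to each possible Player I move:
- A: BR = Z, leader payoff 7.
- B: BR = W, leader payoff 4.
- C: BR = Y, leader payoff 9.
- D: BR = Z, leader payoff 3.
Player I's induced payoffs are 7, 4, 9, 3, so Player I commits to C. Subgame-perfect outcome: (C, Y) with payoffs (9, 15).
Now find the simultaneous Nash equilibrium.
Player I's best replies: W→D; X→C; Y→A; Z→A.
Player 2's best replies: A→Z; B→W; C→Y; D→Z.
The unique mutual best reply is (A, Z), giving (7, 15).
Player 2 earns 15 sequentially versus 15 at the Nash outcome: unchanged.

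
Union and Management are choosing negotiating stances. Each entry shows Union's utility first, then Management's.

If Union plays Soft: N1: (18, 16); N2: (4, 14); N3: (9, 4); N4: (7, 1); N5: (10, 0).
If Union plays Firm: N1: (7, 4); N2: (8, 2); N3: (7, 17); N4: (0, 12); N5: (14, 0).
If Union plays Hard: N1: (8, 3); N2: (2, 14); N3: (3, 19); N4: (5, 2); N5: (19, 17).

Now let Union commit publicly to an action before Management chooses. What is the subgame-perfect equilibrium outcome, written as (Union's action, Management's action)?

Work backward from Management's decision.
- Soft → Management plays N1 (best of 16, 14, 4, 1, 0); Union gets 18.
- Firm → Management plays N3 (best of 4, 2, 17, 12, 0); Union gets 7.
- Hard → Management plays N3 (best of 3, 14, 19, 2, 17); Union gets 3.
Union's induced payoffs are 18, 7, 3, so Union commits to Soft. Subgame-perfect outcome: (Soft, N1) with payoffs (18, 16).

(Soft, N1)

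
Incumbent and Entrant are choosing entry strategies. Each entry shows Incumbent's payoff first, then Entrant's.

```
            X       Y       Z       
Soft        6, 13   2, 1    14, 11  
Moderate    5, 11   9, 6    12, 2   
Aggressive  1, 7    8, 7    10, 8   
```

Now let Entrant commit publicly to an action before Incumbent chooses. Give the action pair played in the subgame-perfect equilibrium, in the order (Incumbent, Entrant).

Backward induction with Entrant moving first.
- X: Incumbent compares 6, 5, 1 and picks Soft; Entrant would get 13.
- Y: Incumbent compares 2, 9, 8 and picks Moderate; Entrant would get 6.
- Z: Incumbent compares 14, 12, 10 and picks Soft; Entrant would get 11.
Entrant's induced payoffs are 13, 6, 11, so Entrant commits to X. Subgame-perfect outcome: (Soft, X) with payoffs (6, 13).

(Soft, X)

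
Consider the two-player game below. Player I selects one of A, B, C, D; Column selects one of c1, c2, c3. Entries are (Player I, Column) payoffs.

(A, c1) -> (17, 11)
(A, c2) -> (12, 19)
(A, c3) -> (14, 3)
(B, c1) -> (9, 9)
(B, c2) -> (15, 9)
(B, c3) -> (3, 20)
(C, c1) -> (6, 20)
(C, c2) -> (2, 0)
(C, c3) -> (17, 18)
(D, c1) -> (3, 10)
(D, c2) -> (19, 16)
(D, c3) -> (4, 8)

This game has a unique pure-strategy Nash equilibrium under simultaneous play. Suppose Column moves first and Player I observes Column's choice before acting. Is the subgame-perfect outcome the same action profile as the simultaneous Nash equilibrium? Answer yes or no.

no

Work backward from Player I's decision.
- c1: BR = A, leader payoff 11.
- c2: BR = D, leader payoff 16.
- c3: BR = C, leader payoff 18.
Column's induced payoffs are 11, 16, 18, so Column commits to c3. Subgame-perfect outcome: (C, c3) with payoffs (17, 18).
For the simultaneous game, intersect best replies.
Player I's best replies: c1→A; c2→D; c3→C.
Column's best replies: A→c2; B→c3; C→c1; D→c2.
The unique mutual best reply is (D, c2), giving (19, 16).
Sequential outcome (C, c3) differs from the Nash profile (D, c2).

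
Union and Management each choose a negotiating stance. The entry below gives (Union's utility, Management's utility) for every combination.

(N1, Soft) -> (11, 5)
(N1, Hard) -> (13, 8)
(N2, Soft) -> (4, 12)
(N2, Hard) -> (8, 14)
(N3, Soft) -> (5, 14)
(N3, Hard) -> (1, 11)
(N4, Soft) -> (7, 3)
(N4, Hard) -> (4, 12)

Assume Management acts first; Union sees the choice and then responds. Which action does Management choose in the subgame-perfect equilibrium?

Hard

Backward induction with Management moving first.
- Soft: BR = N1, leader payoff 5.
- Hard: BR = N1, leader payoff 8.
Maximizing over 5, 8, Management chooses Hard. Subgame-perfect outcome: (N1, Hard) with payoffs (13, 8).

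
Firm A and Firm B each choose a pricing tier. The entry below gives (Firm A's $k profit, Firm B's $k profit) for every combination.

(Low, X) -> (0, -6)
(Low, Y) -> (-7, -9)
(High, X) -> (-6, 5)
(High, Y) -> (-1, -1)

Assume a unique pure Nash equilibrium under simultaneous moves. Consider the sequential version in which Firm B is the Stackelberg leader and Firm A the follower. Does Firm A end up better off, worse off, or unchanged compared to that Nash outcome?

Solve by backward induction (Firm B leads).
- X: BR = Low, leader payoff -6.
- Y: BR = High, leader payoff -1.
Firm B's induced payoffs are -6, -1, so Firm B commits to Y. Subgame-perfect outcome: (High, Y) with payoffs (-1, -1).
For the simultaneous game, intersect best replies.
Firm A's best replies: X→Low; Y→High.
Firm B's best replies: Low→X; High→X.
The unique mutual best reply is (Low, X), giving (0, -6).
Firm A earns -1 sequentially versus 0 at the Nash outcome: worse off.

worse off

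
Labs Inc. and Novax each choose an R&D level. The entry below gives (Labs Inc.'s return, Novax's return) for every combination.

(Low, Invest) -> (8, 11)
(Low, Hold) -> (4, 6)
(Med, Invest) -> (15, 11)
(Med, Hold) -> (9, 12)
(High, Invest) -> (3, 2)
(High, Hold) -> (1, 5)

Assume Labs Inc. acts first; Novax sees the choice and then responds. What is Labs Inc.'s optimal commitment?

Backward induction with Labs Inc. moving first.
- Low → Novax plays Invest (best of 11, 6); Labs Inc. gets 8.
- Med → Novax plays Hold (best of 11, 12); Labs Inc. gets 9.
- High → Novax plays Hold (best of 2, 5); Labs Inc. gets 1.
Among 8, 9, 1, the best is 9 at Med. Subgame-perfect outcome: (Med, Hold) with payoffs (9, 12).

Med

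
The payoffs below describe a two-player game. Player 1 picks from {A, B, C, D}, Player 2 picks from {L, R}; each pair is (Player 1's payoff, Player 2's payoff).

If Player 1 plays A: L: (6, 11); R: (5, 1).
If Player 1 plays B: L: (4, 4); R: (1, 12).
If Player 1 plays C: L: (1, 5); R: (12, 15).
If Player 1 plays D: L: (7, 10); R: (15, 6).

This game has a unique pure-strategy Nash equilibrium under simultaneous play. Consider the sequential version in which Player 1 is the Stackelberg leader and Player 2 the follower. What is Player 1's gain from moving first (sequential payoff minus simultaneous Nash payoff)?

5

Work backward from Player 2's decision.
- A: Player 2 compares 11, 1 and picks L; Player 1 would get 6.
- B: Player 2 compares 4, 12 and picks R; Player 1 would get 1.
- C: Player 2 compares 5, 15 and picks R; Player 1 would get 12.
- D: Player 2 compares 10, 6 and picks L; Player 1 would get 7.
Maximizing over 6, 1, 12, 7, Player 1 chooses C. Subgame-perfect outcome: (C, R) with payoffs (12, 15).
For the simultaneous game, intersect best replies.
Player 1's best replies: L→D; R→D.
Player 2's best replies: A→L; B→R; C→R; D→L.
The unique mutual best reply is (D, L), giving (7, 10).
Player 1's commitment gain: 12 − 7 = 5.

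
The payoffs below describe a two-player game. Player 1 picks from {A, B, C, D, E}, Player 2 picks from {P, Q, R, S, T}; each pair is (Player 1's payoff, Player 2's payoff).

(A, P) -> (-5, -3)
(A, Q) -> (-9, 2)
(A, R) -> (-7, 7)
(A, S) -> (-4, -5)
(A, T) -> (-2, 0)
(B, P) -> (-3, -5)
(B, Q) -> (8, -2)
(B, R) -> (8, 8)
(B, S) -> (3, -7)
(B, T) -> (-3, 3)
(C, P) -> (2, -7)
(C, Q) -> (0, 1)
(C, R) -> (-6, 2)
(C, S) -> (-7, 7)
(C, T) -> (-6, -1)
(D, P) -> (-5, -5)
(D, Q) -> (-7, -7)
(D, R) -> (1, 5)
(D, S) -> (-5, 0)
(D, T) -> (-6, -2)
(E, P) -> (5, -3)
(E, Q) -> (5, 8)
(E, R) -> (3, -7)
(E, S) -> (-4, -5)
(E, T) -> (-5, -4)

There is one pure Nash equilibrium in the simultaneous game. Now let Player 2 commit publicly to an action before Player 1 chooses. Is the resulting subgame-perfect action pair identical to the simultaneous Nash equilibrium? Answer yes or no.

Solve by backward induction (Player 2 leads).
- P: Player 1 compares -5, -3, 2, -5, 5 and picks E; Player 2 would get -3.
- Q: Player 1 compares -9, 8, 0, -7, 5 and picks B; Player 2 would get -2.
- R: Player 1 compares -7, 8, -6, 1, 3 and picks B; Player 2 would get 8.
- S: Player 1 compares -4, 3, -7, -5, -4 and picks B; Player 2 would get -7.
- T: Player 1 compares -2, -3, -6, -6, -5 and picks A; Player 2 would get 0.
Maximizing over -3, -2, 8, -7, 0, Player 2 chooses R. Subgame-perfect outcome: (B, R) with payoffs (8, 8).
Under simultaneous play:
Player 1's best replies: P→E; Q→B; R→B; S→B; T→A.
Player 2's best replies: A→R; B→R; C→S; D→R; E→Q.
Only (B, R) has each player best-responding; Nash payoffs (8, 8).
Sequential outcome (B, R) coincides with the Nash profile (B, R).

yes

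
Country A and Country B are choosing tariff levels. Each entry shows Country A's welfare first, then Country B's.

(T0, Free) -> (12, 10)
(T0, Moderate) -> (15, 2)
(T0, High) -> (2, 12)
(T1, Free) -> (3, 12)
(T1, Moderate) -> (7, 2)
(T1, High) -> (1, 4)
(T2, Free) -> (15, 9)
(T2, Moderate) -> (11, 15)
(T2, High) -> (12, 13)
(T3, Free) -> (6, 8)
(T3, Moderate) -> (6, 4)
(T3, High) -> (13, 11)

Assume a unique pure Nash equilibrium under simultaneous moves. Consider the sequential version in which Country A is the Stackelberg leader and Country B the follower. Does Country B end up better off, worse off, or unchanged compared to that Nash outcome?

Backward induction with Country A moving first.
- T0: BR = High, leader payoff 2.
- T1: BR = Free, leader payoff 3.
- T2: BR = Moderate, leader payoff 11.
- T3: BR = High, leader payoff 13.
Maximizing over 2, 3, 11, 13, Country A chooses T3. Subgame-perfect outcome: (T3, High) with payoffs (13, 11).
Under simultaneous play:
Country A's best replies: Free→T2; Moderate→T0; High→T3.
Country B's best replies: T0→High; T1→Free; T2→Moderate; T3→High.
Only (T3, High) has each player best-responding; Nash payoffs (13, 11).
Country B earns 11 sequentially versus 11 at the Nash outcome: unchanged.

unchanged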